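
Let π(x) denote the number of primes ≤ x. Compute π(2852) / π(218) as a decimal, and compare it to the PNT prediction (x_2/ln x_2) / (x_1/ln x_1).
π(2852)/π(218) = 414/47 ≈ 8.8085;  PNT prediction ≈ 8.8543.

π(218) = 47 and π(2852) = 414, so π(2852)/π(218) ≈ 8.8085. The PNT-predicted ratio is (2852/ln(2852)) / (218/ln(218)) ≈ 8.8543. The two agree to within a few percent, as expected.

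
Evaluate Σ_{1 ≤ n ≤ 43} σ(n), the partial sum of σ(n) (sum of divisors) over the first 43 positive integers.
Σ_{n ≤ 43} σ(n) = 1524

Compute σ(n) for each 1 ≤ n ≤ 43: σ(1) = 1, σ(2) = 3, σ(3) = 4, σ(4) = 7, σ(5) = 6, σ(6) = 12, σ(7) = 8, σ(8) = 15, σ(9) = 13, σ(10) = 18, σ(11) = 12, σ(12) = 28, σ(13) = 14, σ(14) = 24, σ(15) = 24, σ(16) = 31, σ(17) = 18, σ(18) = 39, σ(19) = 20, σ(20) = 42, σ(21) = 32, σ(22) = 36, σ(23) = 24, σ(24) = 60, σ(25) = 31, σ(26) = 42, σ(27) = 40, σ(28) = 56, σ(29) = 30, σ(30) = 72, σ(31) = 32, σ(32) = 63, σ(33) = 48, σ(34) = 54, σ(35) = 48, σ(36) = 91, σ(37) = 38, σ(38) = 60, σ(39) = 56, σ(40) = 90, σ(41) = 42, σ(42) = 96, σ(43) = 44. Summing all 43 values: 1524. (Average order: Σ_{n ≤ x} σ(n) ~ (π²/12) x². For x = 43, (π²/12)·43² ≈ 1520.74.)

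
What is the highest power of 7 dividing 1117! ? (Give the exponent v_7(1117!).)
v_7(1117!) = 184

Legendre's formula: v_p(n!) = Σ_{k ≥ 1} ⌊n / p^k⌋. For p = 7, n = 1117, the terms are:
  ⌊1117/7^1⌋ = ⌊1117/7⌋ = 159
  ⌊1117/7^2⌋ = ⌊1117/49⌋ = 22
  ⌊1117/7^3⌋ = ⌊1117/343⌋ = 3
(the next term ⌊1117/7^4⌋ = 0, terminating the sum). Summing: v_7(1117!) = 159 + 22 + 3 = 184.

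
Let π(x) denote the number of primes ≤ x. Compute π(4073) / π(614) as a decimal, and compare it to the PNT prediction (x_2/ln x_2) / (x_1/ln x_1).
π(4073)/π(614) = 561/112 ≈ 5.0089;  PNT prediction ≈ 5.1235.

π(614) = 112 and π(4073) = 561, so π(4073)/π(614) ≈ 5.0089. The PNT-predicted ratio is (4073/ln(4073)) / (614/ln(614)) ≈ 5.1235. The two agree to within a few percent, as expected.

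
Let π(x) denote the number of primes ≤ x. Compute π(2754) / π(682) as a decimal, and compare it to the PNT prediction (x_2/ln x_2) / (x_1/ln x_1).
π(2754)/π(682) = 402/123 ≈ 3.2683;  PNT prediction ≈ 3.3265.

π(682) = 123 and π(2754) = 402, so π(2754)/π(682) ≈ 3.2683. The PNT-predicted ratio is (2754/ln(2754)) / (682/ln(682)) ≈ 3.3265. The two agree to within a few percent, as expected.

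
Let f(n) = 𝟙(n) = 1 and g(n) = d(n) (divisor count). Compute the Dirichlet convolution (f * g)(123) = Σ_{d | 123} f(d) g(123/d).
(𝟙 * d)(123) = 9

Divisors of 123: [1, 3, 41, 123]. For each d | 123:
  d = 1: 𝟙(1) · d(123/1) = 1 · 4 = 4
  d = 3: 𝟙(3) · d(123/3) = 1 · 2 = 2
  d = 41: 𝟙(41) · d(123/41) = 1 · 2 = 2
  d = 123: 𝟙(123) · d(123/123) = 1 · 1 = 1
Summing: (𝟙 * d)(123) = 4 + 2 + 2 + 1 = 9.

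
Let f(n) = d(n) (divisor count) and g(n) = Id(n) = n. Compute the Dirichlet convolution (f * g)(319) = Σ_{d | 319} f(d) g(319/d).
(d * Id)(319) = 403

Divisors of 319: [1, 11, 29, 319]. For each d | 319:
  d = 1: d(1) · Id(319/1) = 1 · 319 = 319
  d = 11: d(11) · Id(319/11) = 2 · 29 = 58
  d = 29: d(29) · Id(319/29) = 2 · 11 = 22
  d = 319: d(319) · Id(319/319) = 4 · 1 = 4
Summing: (d * Id)(319) = 319 + 58 + 22 + 4 = 403.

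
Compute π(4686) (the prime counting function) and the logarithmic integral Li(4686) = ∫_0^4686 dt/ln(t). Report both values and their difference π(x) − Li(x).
π(4686) = 633;  Li(4686) ≈ 647.27;  π(x) − Li(x) ≈ -14.27.

Direct count of primes ≤ 4686 gives π(4686) = 633. Numerical evaluation of the logarithmic integral gives Li(4686) ≈ 647.27. The difference π(x) − Li(x) ≈ -14.27 is typically negative for small/moderate x (Li(x) overestimates), though Littlewood's theorem shows this sign changes infinitely often.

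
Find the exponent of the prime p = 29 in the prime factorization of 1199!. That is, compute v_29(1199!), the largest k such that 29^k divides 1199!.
v_29(1199!) = 42

Legendre's formula: v_p(n!) = Σ_{k ≥ 1} ⌊n / p^k⌋. For p = 29, n = 1199, the terms are:
  ⌊1199/29^1⌋ = ⌊1199/29⌋ = 41
  ⌊1199/29^2⌋ = ⌊1199/841⌋ = 1
(the next term ⌊1199/29^3⌋ = 0, terminating the sum). Summing: v_29(1199!) = 41 + 1 = 42.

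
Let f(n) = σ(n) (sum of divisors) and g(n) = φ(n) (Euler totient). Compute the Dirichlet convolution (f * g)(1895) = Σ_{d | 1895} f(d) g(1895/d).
(σ * φ)(1895) = 7580

Divisors of 1895: [1, 5, 379, 1895]. For each d | 1895:
  d = 1: σ(1) · φ(1895/1) = 1 · 1512 = 1512
  d = 5: σ(5) · φ(1895/5) = 6 · 378 = 2268
  d = 379: σ(379) · φ(1895/379) = 380 · 4 = 1520
  d = 1895: σ(1895) · φ(1895/1895) = 2280 · 1 = 2280
Summing: (σ * φ)(1895) = 1512 + 2268 + 1520 + 2280 = 7580.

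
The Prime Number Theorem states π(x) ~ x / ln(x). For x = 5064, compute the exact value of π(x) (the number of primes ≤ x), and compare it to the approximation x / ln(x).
π(5064) = 677;  x/ln(x) ≈ 593.68;  relative error ≈ 12.31%.

Directly count primes up to 5064: π(5064) = 677. The PNT approximation gives 5064/ln(5064) ≈ 5064/8.52991 ≈ 593.68. Relative error (π(x) − x/ln(x)) / π(x) ≈ 12.31%; the approximation is known to undercount slightly (Li(x) is a better estimate).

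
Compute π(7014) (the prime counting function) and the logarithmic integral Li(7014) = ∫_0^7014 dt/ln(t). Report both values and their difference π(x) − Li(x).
π(7014) = 902;  Li(7014) ≈ 915.91;  π(x) − Li(x) ≈ -13.91.

Direct count of primes ≤ 7014 gives π(7014) = 902. Numerical evaluation of the logarithmic integral gives Li(7014) ≈ 915.91. The difference π(x) − Li(x) ≈ -13.91 is typically negative for small/moderate x (Li(x) overestimates), though Littlewood's theorem shows this sign changes infinitely often.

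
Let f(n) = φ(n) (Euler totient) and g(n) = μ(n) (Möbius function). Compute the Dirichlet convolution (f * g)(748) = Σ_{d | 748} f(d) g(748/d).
(φ * μ)(748) = 135

Divisors of 748: [1, 2, 4, 11, 17, 22, 34, 44, 68, 187, 374, 748]. For each d | 748:
  d = 1: φ(1) · μ(748/1) = 1 · 0 = 0
  d = 2: φ(2) · μ(748/2) = 1 · -1 = -1
  d = 4: φ(4) · μ(748/4) = 2 · 1 = 2
  d = 11: φ(11) · μ(748/11) = 10 · 0 = 0
  d = 17: φ(17) · μ(748/17) = 16 · 0 = 0
  d = 22: φ(22) · μ(748/22) = 10 · 1 = 10
  d = 34: φ(34) · μ(748/34) = 16 · 1 = 16
  d = 44: φ(44) · μ(748/44) = 20 · -1 = -20
  d = 68: φ(68) · μ(748/68) = 32 · -1 = -32
  d = 187: φ(187) · μ(748/187) = 160 · 0 = 0
  d = 374: φ(374) · μ(748/374) = 160 · -1 = -160
  d = 748: φ(748) · μ(748/748) = 320 · 1 = 320
Summing: (φ * μ)(748) = 0 + -1 + 2 + 0 + 0 + 10 + 16 + -20 + -32 + 0 + -160 + 320 = 135.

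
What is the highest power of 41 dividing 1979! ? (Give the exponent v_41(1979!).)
v_41(1979!) = 49

Legendre's formula: v_p(n!) = Σ_{k ≥ 1} ⌊n / p^k⌋. For p = 41, n = 1979, the terms are:
  ⌊1979/41^1⌋ = ⌊1979/41⌋ = 48
  ⌊1979/41^2⌋ = ⌊1979/1681⌋ = 1
(the next term ⌊1979/41^3⌋ = 0, terminating the sum). Summing: v_41(1979!) = 48 + 1 = 49.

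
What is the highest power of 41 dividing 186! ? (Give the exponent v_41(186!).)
v_41(186!) = 4

Legendre's formula: v_p(n!) = Σ_{k ≥ 1} ⌊n / p^k⌋. For p = 41, n = 186, the terms are:
  ⌊186/41^1⌋ = ⌊186/41⌋ = 4
(the next term ⌊186/41^2⌋ = 0, terminating the sum). Summing: v_41(186!) = 4 = 4.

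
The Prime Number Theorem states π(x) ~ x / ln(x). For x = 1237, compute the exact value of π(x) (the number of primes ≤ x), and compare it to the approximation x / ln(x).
π(1237) = 203;  x/ln(x) ≈ 173.73;  relative error ≈ 14.42%.

Directly count primes up to 1237: π(1237) = 203. The PNT approximation gives 1237/ln(1237) ≈ 1237/7.12044 ≈ 173.73. Relative error (π(x) − x/ln(x)) / π(x) ≈ 14.42%; the approximation is known to undercount slightly (Li(x) is a better estimate).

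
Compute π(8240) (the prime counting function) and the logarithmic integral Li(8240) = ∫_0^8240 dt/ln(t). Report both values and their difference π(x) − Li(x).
π(8240) = 1034;  Li(8240) ≈ 1053.08;  π(x) − Li(x) ≈ -19.08.

Direct count of primes ≤ 8240 gives π(8240) = 1034. Numerical evaluation of the logarithmic integral gives Li(8240) ≈ 1053.08. The difference π(x) − Li(x) ≈ -19.08 is typically negative for small/moderate x (Li(x) overestimates), though Littlewood's theorem shows this sign changes infinitely often.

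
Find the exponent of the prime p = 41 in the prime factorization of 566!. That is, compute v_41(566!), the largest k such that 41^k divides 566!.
v_41(566!) = 13

Legendre's formula: v_p(n!) = Σ_{k ≥ 1} ⌊n / p^k⌋. For p = 41, n = 566, the terms are:
  ⌊566/41^1⌋ = ⌊566/41⌋ = 13
(the next term ⌊566/41^2⌋ = 0, terminating the sum). Summing: v_41(566!) = 13 = 13.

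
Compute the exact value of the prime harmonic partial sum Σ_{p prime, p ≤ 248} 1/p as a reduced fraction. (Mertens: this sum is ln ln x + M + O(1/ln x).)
Σ 1/p = 506873196134241441348690763593294873492730445394823722837469097176314709804649267964680634478659521/256041159035492609053110100510385311995538591998443060216114576417920917800321526504084465112487730

π(248) = 53, so the primes ≤ 248 are [2, 3, 5, 7, 11, 13, 17, 19, 23, 29, 31, 37, 41, 43, 47, 53, 59, 61, 67, 71, 73, 79, 83, 89, 97, 101, 103, 107, 109, 113, 127, 131, 137, 139, 149, 151, 157, 163, 167, 173, 179, 181, 191, 193, 197, 199, 211, 223, 227, 229, 233, 239, 241]. Summing 1/p over these primes: 506873196134241441348690763593294873492730445394823722837469097176314709804649267964680634478659521/256041159035492609053110100510385311995538591998443060216114576417920917800321526504084465112487730 ≈ 1.9797. Mertens estimate ln ln(248) + 0.2615 ≈ 1.9687.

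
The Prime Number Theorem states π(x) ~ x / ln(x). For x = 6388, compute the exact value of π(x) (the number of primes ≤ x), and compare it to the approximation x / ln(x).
π(6388) = 832;  x/ln(x) ≈ 729.04;  relative error ≈ 12.37%.

Directly count primes up to 6388: π(6388) = 832. The PNT approximation gives 6388/ln(6388) ≈ 6388/8.76218 ≈ 729.04. Relative error (π(x) − x/ln(x)) / π(x) ≈ 12.37%; the approximation is known to undercount slightly (Li(x) is a better estimate).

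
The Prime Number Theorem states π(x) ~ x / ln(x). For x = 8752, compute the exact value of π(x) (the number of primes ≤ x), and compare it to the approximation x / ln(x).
π(8752) = 1091;  x/ln(x) ≈ 964.19;  relative error ≈ 11.62%.

Directly count primes up to 8752: π(8752) = 1091. The PNT approximation gives 8752/ln(8752) ≈ 8752/9.07704 ≈ 964.19. Relative error (π(x) − x/ln(x)) / π(x) ≈ 11.62%; the approximation is known to undercount slightly (Li(x) is a better estimate).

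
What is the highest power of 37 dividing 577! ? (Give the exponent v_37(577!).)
v_37(577!) = 15

Legendre's formula: v_p(n!) = Σ_{k ≥ 1} ⌊n / p^k⌋. For p = 37, n = 577, the terms are:
  ⌊577/37^1⌋ = ⌊577/37⌋ = 15
(the next term ⌊577/37^2⌋ = 0, terminating the sum). Summing: v_37(577!) = 15 = 15.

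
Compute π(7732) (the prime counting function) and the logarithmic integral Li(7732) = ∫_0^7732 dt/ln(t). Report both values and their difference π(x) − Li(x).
π(7732) = 981;  Li(7732) ≈ 996.54;  π(x) − Li(x) ≈ -15.54.

Direct count of primes ≤ 7732 gives π(7732) = 981. Numerical evaluation of the logarithmic integral gives Li(7732) ≈ 996.54. The difference π(x) − Li(x) ≈ -15.54 is typically negative for small/moderate x (Li(x) overestimates), though Littlewood's theorem shows this sign changes infinitely often.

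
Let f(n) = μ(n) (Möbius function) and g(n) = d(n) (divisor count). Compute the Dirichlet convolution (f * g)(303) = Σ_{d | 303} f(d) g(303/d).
(μ * d)(303) = 1

Divisors of 303: [1, 3, 101, 303]. For each d | 303:
  d = 1: μ(1) · d(303/1) = 1 · 4 = 4
  d = 3: μ(3) · d(303/3) = -1 · 2 = -2
  d = 101: μ(101) · d(303/101) = -1 · 2 = -2
  d = 303: μ(303) · d(303/303) = 1 · 1 = 1
Summing: (μ * d)(303) = 4 + -2 + -2 + 1 = 1.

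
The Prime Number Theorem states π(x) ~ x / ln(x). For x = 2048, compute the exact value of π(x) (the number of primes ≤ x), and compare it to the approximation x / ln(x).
π(2048) = 309;  x/ln(x) ≈ 268.60;  relative error ≈ 13.07%.

Directly count primes up to 2048: π(2048) = 309. The PNT approximation gives 2048/ln(2048) ≈ 2048/7.62462 ≈ 268.60. Relative error (π(x) − x/ln(x)) / π(x) ≈ 13.07%; the approximation is known to undercount slightly (Li(x) is a better estimate).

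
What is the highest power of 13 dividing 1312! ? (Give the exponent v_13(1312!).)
v_13(1312!) = 107

Legendre's formula: v_p(n!) = Σ_{k ≥ 1} ⌊n / p^k⌋. For p = 13, n = 1312, the terms are:
  ⌊1312/13^1⌋ = ⌊1312/13⌋ = 100
  ⌊1312/13^2⌋ = ⌊1312/169⌋ = 7
(the next term ⌊1312/13^3⌋ = 0, terminating the sum). Summing: v_13(1312!) = 100 + 7 = 107.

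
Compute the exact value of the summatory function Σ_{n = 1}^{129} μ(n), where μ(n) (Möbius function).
Σ_{n ≤ 129} μ(n) = -1

Compute μ(n) for each 1 ≤ n ≤ 129: μ(1) = 1, μ(2) = -1, μ(3) = -1, μ(4) = 0, μ(5) = -1, μ(6) = 1, μ(7) = -1, μ(8) = 0, μ(9) = 0, μ(10) = 1, μ(11) = -1, μ(12) = 0, μ(13) = -1, μ(14) = 1, μ(15) = 1, μ(16) = 0, μ(17) = -1, μ(18) = 0, μ(19) = -1, μ(20) = 0, μ(21) = 1, μ(22) = 1, μ(23) = -1, μ(24) = 0, μ(25) = 0, μ(26) = 1, μ(27) = 0, μ(28) = 0, μ(29) = -1, μ(30) = -1, μ(31) = -1, μ(32) = 0, μ(33) = 1, μ(34) = 1, μ(35) = 1, μ(36) = 0, μ(37) = -1, μ(38) = 1, μ(39) = 1, μ(40) = 0, μ(41) = -1, μ(42) = -1, μ(43) = -1, μ(44) = 0, μ(45) = 0, μ(46) = 1, μ(47) = -1, μ(48) = 0, μ(49) = 0, μ(50) = 0, μ(51) = 1, μ(52) = 0, μ(53) = -1, μ(54) = 0, μ(55) = 1, μ(56) = 0, μ(57) = 1, μ(58) = 1, μ(59) = -1, μ(60) = 0, μ(61) = -1, μ(62) = 1, μ(63) = 0, μ(64) = 0, μ(65) = 1, μ(66) = -1, μ(67) = -1, μ(68) = 0, μ(69) = 1, μ(70) = -1, μ(71) = -1, μ(72) = 0, μ(73) = -1, μ(74) = 1, μ(75) = 0, μ(76) = 0, μ(77) = 1, μ(78) = -1, μ(79) = -1, μ(80) = 0, μ(81) = 0, μ(82) = 1, μ(83) = -1, μ(84) = 0, μ(85) = 1, μ(86) = 1, μ(87) = 1, μ(88) = 0, μ(89) = -1, μ(90) = 0, μ(91) = 1, μ(92) = 0, μ(93) = 1, μ(94) = 1, μ(95) = 1, μ(96) = 0, μ(97) = -1, μ(98) = 0, μ(99) = 0, μ(100) = 0, μ(101) = -1, μ(102) = -1, μ(103) = -1, μ(104) = 0, μ(105) = -1, μ(106) = 1, μ(107) = -1, μ(108) = 0, μ(109) = -1, μ(110) = -1, μ(111) = 1, μ(112) = 0, μ(113) = -1, μ(114) = -1, μ(115) = 1, μ(116) = 0, μ(117) = 0, μ(118) = 1, μ(119) = 1, μ(120) = 0, μ(121) = 0, μ(122) = 1, μ(123) = 1, μ(124) = 0, μ(125) = 0, μ(126) = 0, μ(127) = -1, μ(128) = 0, μ(129) = 1. Summing all 129 values: -1. (Mertens function M(x) = Σ_{n ≤ x} μ(n); on average M(x) should be small (PNT ⟺ M(x) = o(x)).)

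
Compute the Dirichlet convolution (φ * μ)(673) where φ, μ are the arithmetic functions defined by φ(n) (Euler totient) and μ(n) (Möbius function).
(φ * μ)(673) = 671

Divisors of 673: [1, 673]. For each d | 673:
  d = 1: φ(1) · μ(673/1) = 1 · -1 = -1
  d = 673: φ(673) · μ(673/673) = 672 · 1 = 672
Summing: (φ * μ)(673) = -1 + 672 = 671.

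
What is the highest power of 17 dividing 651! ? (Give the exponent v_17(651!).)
v_17(651!) = 40

Legendre's formula: v_p(n!) = Σ_{k ≥ 1} ⌊n / p^k⌋. For p = 17, n = 651, the terms are:
  ⌊651/17^1⌋ = ⌊651/17⌋ = 38
  ⌊651/17^2⌋ = ⌊651/289⌋ = 2
(the next term ⌊651/17^3⌋ = 0, terminating the sum). Summing: v_17(651!) = 38 + 2 = 40.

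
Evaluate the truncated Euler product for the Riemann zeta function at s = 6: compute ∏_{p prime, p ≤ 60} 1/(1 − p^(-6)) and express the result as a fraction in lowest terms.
∏ = 4770739572296379656394863241102356173984421633090039451960419477648624277653925987495283/4689410829889825408368231882153932262030763270859585875623809572192922480840433054253056

The primes p ≤ 60 are [2, 3, 5, 7, 11, 13, 17, 19, 23, 29, 31, 37, 41, 43, 47, 53, 59]. For each prime, (1 − 1/p^6)^(-1) = p^6 / (p^6 − 1). The product is (1 − 1/2^6)^(-1), (1 − 1/3^6)^(-1), (1 − 1/5^6)^(-1), (1 − 1/7^6)^(-1), (1 − 1/11^6)^(-1), (1 − 1/13^6)^(-1), (1 − 1/17^6)^(-1), (1 − 1/19^6)^(-1), (1 − 1/23^6)^(-1), (1 − 1/29^6)^(-1), (1 − 1/31^6)^(-1), (1 − 1/37^6)^(-1), (1 − 1/41^6)^(-1), (1 − 1/43^6)^(-1), (1 − 1/47^6)^(-1), (1 − 1/53^6)^(-1), (1 − 1/59^6)^(-1) = ∏ p^6 / (p^6 − 1) = 4770739572296379656394863241102356173984421633090039451960419477648624277653925987495283/4689410829889825408368231882153932262030763270859585875623809572192922480840433054253056.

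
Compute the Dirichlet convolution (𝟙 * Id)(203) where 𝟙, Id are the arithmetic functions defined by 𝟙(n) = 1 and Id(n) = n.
(𝟙 * Id)(203) = 240

Divisors of 203: [1, 7, 29, 203]. For each d | 203:
  d = 1: 𝟙(1) · Id(203/1) = 1 · 203 = 203
  d = 7: 𝟙(7) · Id(203/7) = 1 · 29 = 29
  d = 29: 𝟙(29) · Id(203/29) = 1 · 7 = 7
  d = 203: 𝟙(203) · Id(203/203) = 1 · 1 = 1
Summing: (𝟙 * Id)(203) = 203 + 29 + 7 + 1 = 240.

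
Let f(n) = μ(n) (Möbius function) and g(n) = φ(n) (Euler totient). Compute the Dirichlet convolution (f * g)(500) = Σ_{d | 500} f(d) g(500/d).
(μ * φ)(500) = 80

Divisors of 500: [1, 2, 4, 5, 10, 20, 25, 50, 100, 125, 250, 500]. For each d | 500:
  d = 1: μ(1) · φ(500/1) = 1 · 200 = 200
  d = 2: μ(2) · φ(500/2) = -1 · 100 = -100
  d = 4: μ(4) · φ(500/4) = 0 · 100 = 0
  d = 5: μ(5) · φ(500/5) = -1 · 40 = -40
  d = 10: μ(10) · φ(500/10) = 1 · 20 = 20
  d = 20: μ(20) · φ(500/20) = 0 · 20 = 0
  d = 25: μ(25) · φ(500/25) = 0 · 8 = 0
  d = 50: μ(50) · φ(500/50) = 0 · 4 = 0
  d = 100: μ(100) · φ(500/100) = 0 · 4 = 0
  d = 125: μ(125) · φ(500/125) = 0 · 2 = 0
  d = 250: μ(250) · φ(500/250) = 0 · 1 = 0
  d = 500: μ(500) · φ(500/500) = 0 · 1 = 0
Summing: (μ * φ)(500) = 200 + -100 + 0 + -40 + 20 + 0 + 0 + 0 + 0 + 0 + 0 + 0 = 80.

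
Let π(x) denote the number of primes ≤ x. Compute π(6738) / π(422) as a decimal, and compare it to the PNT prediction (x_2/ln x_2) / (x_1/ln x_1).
π(6738)/π(422) = 869/82 ≈ 10.5976;  PNT prediction ≈ 10.9488.

π(422) = 82 and π(6738) = 869, so π(6738)/π(422) ≈ 10.5976. The PNT-predicted ratio is (6738/ln(6738)) / (422/ln(422)) ≈ 10.9488. The two agree to within a few percent, as expected.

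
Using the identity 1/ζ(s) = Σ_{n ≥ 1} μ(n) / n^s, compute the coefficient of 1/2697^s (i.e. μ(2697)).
μ(2697) = -1

Factor n = 2697 = 3 · 29 · 31. μ(n) = 0 if any exponent ≥ 2 (not squarefree); otherwise μ(n) = (−1)^{ω(n)} where ω(n) is the number of distinct prime factors. Applying: μ(2697) = -1.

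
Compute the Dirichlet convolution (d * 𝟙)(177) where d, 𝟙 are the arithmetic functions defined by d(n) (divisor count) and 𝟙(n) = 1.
(d * 𝟙)(177) = 9

Divisors of 177: [1, 3, 59, 177]. For each d | 177:
  d = 1: d(1) · 𝟙(177/1) = 1 · 1 = 1
  d = 3: d(3) · 𝟙(177/3) = 2 · 1 = 2
  d = 59: d(59) · 𝟙(177/59) = 2 · 1 = 2
  d = 177: d(177) · 𝟙(177/177) = 4 · 1 = 4
Summing: (d * 𝟙)(177) = 1 + 2 + 2 + 4 = 9.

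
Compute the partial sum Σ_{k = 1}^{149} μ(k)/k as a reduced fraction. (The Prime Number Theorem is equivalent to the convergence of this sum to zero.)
Σ μ(k)/k = 6595680120984975873251486071642506311068428581824310097/497394116979759773352958578871947022849194621108954843470

Values of μ(k) for 1 ≤ k ≤ 149: μ(1) = 1, μ(2) = -1, μ(3) = -1, μ(5) = -1, μ(6) = 1, μ(7) = -1, μ(10) = 1, μ(11) = -1, μ(13) = -1, μ(14) = 1, μ(15) = 1, μ(17) = -1, μ(19) = -1, μ(21) = 1, μ(22) = 1, μ(23) = -1, μ(26) = 1, μ(29) = -1, μ(30) = -1, μ(31) = -1, μ(33) = 1, μ(34) = 1, μ(35) = 1, μ(37) = -1, μ(38) = 1, μ(39) = 1, μ(41) = -1, μ(42) = -1, μ(43) = -1, μ(46) = 1, μ(47) = -1, μ(51) = 1, μ(53) = -1, μ(55) = 1, μ(57) = 1, μ(58) = 1, μ(59) = -1, μ(61) = -1, μ(62) = 1, μ(65) = 1, μ(66) = -1, μ(67) = -1, μ(69) = 1, μ(70) = -1, μ(71) = -1, μ(73) = -1, μ(74) = 1, μ(77) = 1, μ(78) = -1, μ(79) = -1, μ(82) = 1, μ(83) = -1, μ(85) = 1, μ(86) = 1, μ(87) = 1, μ(89) = -1, μ(91) = 1, μ(93) = 1, μ(94) = 1, μ(95) = 1, μ(97) = -1, μ(101) = -1, μ(102) = -1, μ(103) = -1, μ(105) = -1, μ(106) = 1, μ(107) = -1, μ(109) = -1, μ(110) = -1, μ(111) = 1, μ(113) = -1, μ(114) = -1, μ(115) = 1, μ(118) = 1, μ(119) = 1, μ(122) = 1, μ(123) = 1, μ(127) = -1, μ(129) = 1, μ(130) = -1, μ(131) = -1, μ(133) = 1, μ(134) = 1, μ(137) = -1, μ(138) = -1, μ(139) = -1, μ(141) = 1, μ(142) = 1, μ(143) = 1, μ(145) = 1, μ(146) = 1, μ(149) = -1, with μ = 0 on non-squarefree integers. Summing μ(k)/k for k where μ(k) ≠ 0 gives 6595680120984975873251486071642506311068428581824310097/497394116979759773352958578871947022849194621108954843470 ≈ 0.0133. (PNT ⟺ this sum → 0 as n → ∞.)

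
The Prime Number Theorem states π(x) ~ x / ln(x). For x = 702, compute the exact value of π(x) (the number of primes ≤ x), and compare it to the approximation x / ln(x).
π(702) = 126;  x/ln(x) ≈ 107.11;  relative error ≈ 14.99%.

Directly count primes up to 702: π(702) = 126. The PNT approximation gives 702/ln(702) ≈ 702/6.55393 ≈ 107.11. Relative error (π(x) − x/ln(x)) / π(x) ≈ 14.99%; the approximation is known to undercount slightly (Li(x) is a better estimate).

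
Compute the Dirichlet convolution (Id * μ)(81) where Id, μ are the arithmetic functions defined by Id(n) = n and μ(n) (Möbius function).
(Id * μ)(81) = 54

Divisors of 81: [1, 3, 9, 27, 81]. For each d | 81:
  d = 1: Id(1) · μ(81/1) = 1 · 0 = 0
  d = 3: Id(3) · μ(81/3) = 3 · 0 = 0
  d = 9: Id(9) · μ(81/9) = 9 · 0 = 0
  d = 27: Id(27) · μ(81/27) = 27 · -1 = -27
  d = 81: Id(81) · μ(81/81) = 81 · 1 = 81
Summing: (Id * μ)(81) = 0 + 0 + 0 + -27 + 81 = 54.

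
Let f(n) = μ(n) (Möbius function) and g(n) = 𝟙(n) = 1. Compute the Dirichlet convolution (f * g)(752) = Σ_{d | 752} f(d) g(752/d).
(μ * 𝟙)(752) = 0

Divisors of 752: [1, 2, 4, 8, 16, 47, 94, 188, 376, 752]. For each d | 752:
  d = 1: μ(1) · 𝟙(752/1) = 1 · 1 = 1
  d = 2: μ(2) · 𝟙(752/2) = -1 · 1 = -1
  d = 4: μ(4) · 𝟙(752/4) = 0 · 1 = 0
  d = 8: μ(8) · 𝟙(752/8) = 0 · 1 = 0
  d = 16: μ(16) · 𝟙(752/16) = 0 · 1 = 0
  d = 47: μ(47) · 𝟙(752/47) = -1 · 1 = -1
  d = 94: μ(94) · 𝟙(752/94) = 1 · 1 = 1
  d = 188: μ(188) · 𝟙(752/188) = 0 · 1 = 0
  d = 376: μ(376) · 𝟙(752/376) = 0 · 1 = 0
  d = 752: μ(752) · 𝟙(752/752) = 0 · 1 = 0
Summing: (μ * 𝟙)(752) = 1 + -1 + 0 + 0 + 0 + -1 + 1 + 0 + 0 + 0 = 0.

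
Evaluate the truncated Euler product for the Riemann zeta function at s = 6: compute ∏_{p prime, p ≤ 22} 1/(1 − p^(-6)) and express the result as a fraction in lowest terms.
∏ = 99475806666511821483705625/97780003061374251090837504

The primes p ≤ 22 are [2, 3, 5, 7, 11, 13, 17, 19]. For each prime, (1 − 1/p^6)^(-1) = p^6 / (p^6 − 1). The product is (1 − 1/2^6)^(-1), (1 − 1/3^6)^(-1), (1 − 1/5^6)^(-1), (1 − 1/7^6)^(-1), (1 − 1/11^6)^(-1), (1 − 1/13^6)^(-1), (1 − 1/17^6)^(-1), (1 − 1/19^6)^(-1) = ∏ p^6 / (p^6 − 1) = 99475806666511821483705625/97780003061374251090837504.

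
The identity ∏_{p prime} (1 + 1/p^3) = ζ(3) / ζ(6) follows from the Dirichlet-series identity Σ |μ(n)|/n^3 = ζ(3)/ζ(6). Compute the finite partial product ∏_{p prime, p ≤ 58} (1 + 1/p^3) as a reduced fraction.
∏ = 1193284353855226596885466673602596175872/1009953283877483663098780766542609340885

The primes p ≤ 58 are [2, 3, 5, 7, 11, 13, 17, 19, 23, 29, 31, 37, 41, 43, 47, 53]. For each, (1 + 1/p^3) = (p^3 + 1)/p^3. Multiplying these fractions over p ∈ [2, 3, 5, 7, 11, 13, 17, 19, 23, 29, 31, 37, 41, 43, 47, 53] gives 1193284353855226596885466673602596175872/1009953283877483663098780766542609340885. (In the limit P → ∞ this tends to ζ(3)/ζ(6).)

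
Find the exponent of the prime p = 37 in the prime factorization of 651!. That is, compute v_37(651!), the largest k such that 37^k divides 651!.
v_37(651!) = 17

Legendre's formula: v_p(n!) = Σ_{k ≥ 1} ⌊n / p^k⌋. For p = 37, n = 651, the terms are:
  ⌊651/37^1⌋ = ⌊651/37⌋ = 17
(the next term ⌊651/37^2⌋ = 0, terminating the sum). Summing: v_37(651!) = 17 = 17.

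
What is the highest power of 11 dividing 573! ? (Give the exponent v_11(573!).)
v_11(573!) = 56

Legendre's formula: v_p(n!) = Σ_{k ≥ 1} ⌊n / p^k⌋. For p = 11, n = 573, the terms are:
  ⌊573/11^1⌋ = ⌊573/11⌋ = 52
  ⌊573/11^2⌋ = ⌊573/121⌋ = 4
(the next term ⌊573/11^3⌋ = 0, terminating the sum). Summing: v_11(573!) = 52 + 4 = 56.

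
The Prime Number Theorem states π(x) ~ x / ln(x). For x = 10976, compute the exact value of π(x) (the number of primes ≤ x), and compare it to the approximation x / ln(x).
π(10976) = 1332;  x/ln(x) ≈ 1179.78;  relative error ≈ 11.43%.

Directly count primes up to 10976: π(10976) = 1332. The PNT approximation gives 10976/ln(10976) ≈ 10976/9.30347 ≈ 1179.78. Relative error (π(x) − x/ln(x)) / π(x) ≈ 11.43%; the approximation is known to undercount slightly (Li(x) is a better estimate).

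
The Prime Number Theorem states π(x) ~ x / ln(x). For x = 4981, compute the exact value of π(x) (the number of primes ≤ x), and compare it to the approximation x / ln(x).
π(4981) = 666;  x/ln(x) ≈ 585.08;  relative error ≈ 12.15%.

Directly count primes up to 4981: π(4981) = 666. The PNT approximation gives 4981/ln(4981) ≈ 4981/8.51339 ≈ 585.08. Relative error (π(x) − x/ln(x)) / π(x) ≈ 12.15%; the approximation is known to undercount slightly (Li(x) is a better estimate).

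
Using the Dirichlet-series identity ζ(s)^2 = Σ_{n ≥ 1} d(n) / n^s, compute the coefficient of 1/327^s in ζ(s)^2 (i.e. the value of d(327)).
d(327) = 4

ζ(s)^2 = (Σ 1/m^s)(Σ 1/k^s). The coefficient of 1/n^s in the product is the number of ordered pairs (m, k) with mk = n, which equals d(n). For n = 327, divisors are [1, 3, 109, 327], so d(327) = 4.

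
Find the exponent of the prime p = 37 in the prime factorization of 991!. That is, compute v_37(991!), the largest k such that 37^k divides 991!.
v_37(991!) = 26

Legendre's formula: v_p(n!) = Σ_{k ≥ 1} ⌊n / p^k⌋. For p = 37, n = 991, the terms are:
  ⌊991/37^1⌋ = ⌊991/37⌋ = 26
(the next term ⌊991/37^2⌋ = 0, terminating the sum). Summing: v_37(991!) = 26 = 26.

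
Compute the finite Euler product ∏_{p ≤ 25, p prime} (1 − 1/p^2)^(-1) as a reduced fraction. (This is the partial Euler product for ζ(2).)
∏ = 718188003533/440301256704

The primes p ≤ 25 are [2, 3, 5, 7, 11, 13, 17, 19, 23]. For each prime, (1 − 1/p^2)^(-1) = p^2 / (p^2 − 1). The product is (1 − 1/2^2)^(-1), (1 − 1/3^2)^(-1), (1 − 1/5^2)^(-1), (1 − 1/7^2)^(-1), (1 − 1/11^2)^(-1), (1 − 1/13^2)^(-1), (1 − 1/17^2)^(-1), (1 − 1/19^2)^(-1), (1 − 1/23^2)^(-1) = ∏ p^2 / (p^2 − 1) = 718188003533/440301256704.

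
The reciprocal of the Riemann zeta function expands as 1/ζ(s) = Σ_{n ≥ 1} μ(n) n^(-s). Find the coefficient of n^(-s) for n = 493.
μ(493) = 1

Factor n = 493 = 17 · 29. μ(n) = 0 if any exponent ≥ 2 (not squarefree); otherwise μ(n) = (−1)^{ω(n)} where ω(n) is the number of distinct prime factors. Applying: μ(493) = 1.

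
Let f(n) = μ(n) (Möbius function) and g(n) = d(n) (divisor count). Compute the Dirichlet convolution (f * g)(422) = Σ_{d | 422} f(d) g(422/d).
(μ * d)(422) = 1

Divisors of 422: [1, 2, 211, 422]. For each d | 422:
  d = 1: μ(1) · d(422/1) = 1 · 4 = 4
  d = 2: μ(2) · d(422/2) = -1 · 2 = -2
  d = 211: μ(211) · d(422/211) = -1 · 2 = -2
  d = 422: μ(422) · d(422/422) = 1 · 1 = 1
Summing: (μ * d)(422) = 4 + -2 + -2 + 1 = 1.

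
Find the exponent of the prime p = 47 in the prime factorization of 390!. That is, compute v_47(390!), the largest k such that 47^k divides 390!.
v_47(390!) = 8

Legendre's formula: v_p(n!) = Σ_{k ≥ 1} ⌊n / p^k⌋. For p = 47, n = 390, the terms are:
  ⌊390/47^1⌋ = ⌊390/47⌋ = 8
(the next term ⌊390/47^2⌋ = 0, terminating the sum). Summing: v_47(390!) = 8 = 8.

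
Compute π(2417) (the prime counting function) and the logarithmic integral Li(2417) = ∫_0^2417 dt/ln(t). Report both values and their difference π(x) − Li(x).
π(2417) = 359;  Li(2417) ≈ 368.98;  π(x) − Li(x) ≈ -9.98.

Direct count of primes ≤ 2417 gives π(2417) = 359. Numerical evaluation of the logarithmic integral gives Li(2417) ≈ 368.98. The difference π(x) − Li(x) ≈ -9.98 is typically negative for small/moderate x (Li(x) overestimates), though Littlewood's theorem shows this sign changes infinitely often.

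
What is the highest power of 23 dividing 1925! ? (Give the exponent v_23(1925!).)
v_23(1925!) = 86

Legendre's formula: v_p(n!) = Σ_{k ≥ 1} ⌊n / p^k⌋. For p = 23, n = 1925, the terms are:
  ⌊1925/23^1⌋ = ⌊1925/23⌋ = 83
  ⌊1925/23^2⌋ = ⌊1925/529⌋ = 3
(the next term ⌊1925/23^3⌋ = 0, terminating the sum). Summing: v_23(1925!) = 83 + 3 = 86.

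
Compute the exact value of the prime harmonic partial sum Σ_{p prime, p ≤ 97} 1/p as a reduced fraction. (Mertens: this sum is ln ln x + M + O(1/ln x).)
Σ 1/p = 4156517583588203716343221884611037839/2305567963945518424753102147331756070

π(97) = 25, so the primes ≤ 97 are [2, 3, 5, 7, 11, 13, 17, 19, 23, 29, 31, 37, 41, 43, 47, 53, 59, 61, 67, 71, 73, 79, 83, 89, 97]. Summing 1/p over these primes: 4156517583588203716343221884611037839/2305567963945518424753102147331756070 ≈ 1.8028. Mertens estimate ln ln(97) + 0.2615 ≈ 1.7820.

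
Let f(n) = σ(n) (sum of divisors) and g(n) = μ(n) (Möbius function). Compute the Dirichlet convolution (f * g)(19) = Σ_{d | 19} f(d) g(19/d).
(σ * μ)(19) = 19

Divisors of 19: [1, 19]. For each d | 19:
  d = 1: σ(1) · μ(19/1) = 1 · -1 = -1
  d = 19: σ(19) · μ(19/19) = 20 · 1 = 20
Summing: (σ * μ)(19) = -1 + 20 = 19.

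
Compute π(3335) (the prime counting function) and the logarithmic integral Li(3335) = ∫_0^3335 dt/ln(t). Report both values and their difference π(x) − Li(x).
π(3335) = 470;  Li(3335) ≈ 484.32;  π(x) − Li(x) ≈ -14.32.

Direct count of primes ≤ 3335 gives π(3335) = 470. Numerical evaluation of the logarithmic integral gives Li(3335) ≈ 484.32. The difference π(x) − Li(x) ≈ -14.32 is typically negative for small/moderate x (Li(x) overestimates), though Littlewood's theorem shows this sign changes infinitely often.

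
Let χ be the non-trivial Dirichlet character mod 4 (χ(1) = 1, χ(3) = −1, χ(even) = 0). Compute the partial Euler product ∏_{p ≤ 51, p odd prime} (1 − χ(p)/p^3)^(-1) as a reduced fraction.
∏ = 5542372783760447569145696690995330585/5720007308274565543266215981884637184

The odd primes p ≤ 51 are [3, 5, 7, 11, 13, 17, 19, 23, 29, 31, 37, 41, 43, 47]. For each, χ(p) = 1 if p ≡ 1 mod 4, χ(p) = −1 if p ≡ 3 mod 4. Taking (1 − χ(p)/p^3)^(-1) = p^3/(p^3 − χ(p)): (1 − (-1)/3^3)^(-1) · (1 − (1)/5^3)^(-1) · (1 − (-1)/7^3)^(-1) · (1 − (-1)/11^3)^(-1) · (1 − (1)/13^3)^(-1) · (1 − (1)/17^3)^(-1) · (1 − (-1)/19^3)^(-1) · (1 − (-1)/23^3)^(-1) · (1 − (1)/29^3)^(-1) · (1 − (-1)/31^3)^(-1) · (1 − (1)/37^3)^(-1) · (1 − (1)/41^3)^(-1) · (1 − (-1)/43^3)^(-1) · (1 − (-1)/47^3)^(-1) = 5542372783760447569145696690995330585/5720007308274565543266215981884637184.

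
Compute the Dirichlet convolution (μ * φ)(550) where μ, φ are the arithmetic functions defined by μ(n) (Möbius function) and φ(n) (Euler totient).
(μ * φ)(550) = 0

Divisors of 550: [1, 2, 5, 10, 11, 22, 25, 50, 55, 110, 275, 550]. For each d | 550:
  d = 1: μ(1) · φ(550/1) = 1 · 200 = 200
  d = 2: μ(2) · φ(550/2) = -1 · 200 = -200
  d = 5: μ(5) · φ(550/5) = -1 · 40 = -40
  d = 10: μ(10) · φ(550/10) = 1 · 40 = 40
  d = 11: μ(11) · φ(550/11) = -1 · 20 = -20
  d = 22: μ(22) · φ(550/22) = 1 · 20 = 20
  d = 25: μ(25) · φ(550/25) = 0 · 10 = 0
  d = 50: μ(50) · φ(550/50) = 0 · 10 = 0
  d = 55: μ(55) · φ(550/55) = 1 · 4 = 4
  d = 110: μ(110) · φ(550/110) = -1 · 4 = -4
  d = 275: μ(275) · φ(550/275) = 0 · 1 = 0
  d = 550: μ(550) · φ(550/550) = 0 · 1 = 0
Summing: (μ * φ)(550) = 200 + -200 + -40 + 40 + -20 + 20 + 0 + 0 + 4 + -4 + 0 + 0 = 0.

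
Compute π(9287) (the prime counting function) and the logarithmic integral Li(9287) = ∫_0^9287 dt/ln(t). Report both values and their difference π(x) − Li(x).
π(9287) = 1150;  Li(9287) ≈ 1168.42;  π(x) − Li(x) ≈ -18.42.

Direct count of primes ≤ 9287 gives π(9287) = 1150. Numerical evaluation of the logarithmic integral gives Li(9287) ≈ 1168.42. The difference π(x) − Li(x) ≈ -18.42 is typically negative for small/moderate x (Li(x) overestimates), though Littlewood's theorem shows this sign changes infinitely often.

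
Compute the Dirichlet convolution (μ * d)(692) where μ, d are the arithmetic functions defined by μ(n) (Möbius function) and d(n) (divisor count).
(μ * d)(692) = 1

Divisors of 692: [1, 2, 4, 173, 346, 692]. For each d | 692:
  d = 1: μ(1) · d(692/1) = 1 · 6 = 6
  d = 2: μ(2) · d(692/2) = -1 · 4 = -4
  d = 4: μ(4) · d(692/4) = 0 · 2 = 0
  d = 173: μ(173) · d(692/173) = -1 · 3 = -3
  d = 346: μ(346) · d(692/346) = 1 · 2 = 2
  d = 692: μ(692) · d(692/692) = 0 · 1 = 0
Summing: (μ * d)(692) = 6 + -4 + 0 + -3 + 2 + 0 = 1.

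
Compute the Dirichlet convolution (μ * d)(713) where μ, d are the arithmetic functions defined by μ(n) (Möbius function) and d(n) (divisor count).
(μ * d)(713) = 1

Divisors of 713: [1, 23, 31, 713]. For each d | 713:
  d = 1: μ(1) · d(713/1) = 1 · 4 = 4
  d = 23: μ(23) · d(713/23) = -1 · 2 = -2
  d = 31: μ(31) · d(713/31) = -1 · 2 = -2
  d = 713: μ(713) · d(713/713) = 1 · 1 = 1
Summing: (μ * d)(713) = 4 + -2 + -2 + 1 = 1.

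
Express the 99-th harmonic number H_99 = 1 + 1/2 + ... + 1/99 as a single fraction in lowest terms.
H_99 = 360968703235711654233892612988250163157207/69720375229712477164533808935312303556800

Direct summation: H_99 = 1 + 1/2 + ... + 1/99. The least common denominator is lcm(1, ..., 99) = 69720375229712477164533808935312303556800; over this denominator the numerator is 69720375229712477164533808935312303556800 + 34860187614856238582266904467656151778400 + 23240125076570825721511269645104101185600 + 17430093807428119291133452233828075889200 + 13944075045942495432906761787062460711360 + 11620062538285412860755634822552050592800 + 9960053604244639594933401276473186222400 + 8715046903714059645566726116914037944600 + 7746708358856941907170423215034700395200 + 6972037522971247716453380893531230355680 + 6338215929973861560412164448664754868800 + 5810031269142706430377817411276025296400 + 5363105786900959781887216071947100273600 + 4980026802122319797466700638236593111200 + 4648025015314165144302253929020820237120 + 4357523451857029822783363058457018972300 + 4101198542924263362619635819724253150400 + 3873354179428470953585211607517350197600 + 3669493433142761956028095207121700187200 + 3486018761485623858226690446765615177840 + 3320017868081546531644467092157728740800 + 3169107964986930780206082224332377434400 + 3031320662161412050631904736317926241600 + 2905015634571353215188908705638012648200 + 2788815009188499086581352357412492142272 + 2681552893450479890943608035973550136800 + 2582236119618980635723474405011566798400 + 2490013401061159898733350319118296555600 + 2404150869990085419466683066734907019200 + 2324012507657082572151126964510410118560 + 2249044362248789585952703514042332372800 + 2178761725928514911391681529228509486150 + 2112738643324620520137388149554918289600 + 2050599271462131681309817909862126575200 + 1992010720848927918986680255294637244480 + 1936677089714235476792605803758675098800 + 1884334465667904788230643484738170366400 + 1834746716571380978014047603560850093600 + 1787701928966986593962405357315700091200 + 1743009380742811929113345223382807588920 + 1700496956822255540598385583788104964800 + 1660008934040773265822233546078864370400 + 1621404075109592492198460672914239617600 + 1584553982493465390103041112166188717200 + 1549341671771388381434084643006940079040 + 1515660331080706025315952368158963120800 + 1483412238930052705628378913517283054400 + 1452507817285676607594454352819006324100 + 1422864800606377084990485896639026603200 + 1394407504594249543290676178706246071136 + 1367066180974754454206545273241417716800 + 1340776446725239945471804017986775068400 + 1315478777919103342727052998779477425600 + 1291118059809490317861737202505783399200 + 1267643185994772312082432889732950973760 + 1245006700530579949366675159559148277800 + 1223164477714253985342698402373900062400 + 1202075434995042709733341533367453509600 + 1181701275079872494314132354835801755200 + 1162006253828541286075563482255205059280 + 1142956970978893068271046048119873828800 + 1124522181124394792976351757021166186400 + 1106672622693848843881489030719242913600 + 1089380862964257455695840764614254743075 + 1072621157380191956377443214389420054720 + 1056369321662310260068694074777459144800 + 1040602615368842942754235954258392590400 + 1025299635731065840654908954931063287600 + 1010440220720470683543968245439308747200 + 996005360424463959493340127647318622240 + 981977115911443340345546604722708500800 + 968338544857117738396302901879337549400 + 955073633283732563897723410072771281600 + 942167232833952394115321742369085183200 + 929605003062833028860450785804164047424 + 917373358285690489007023801780425046800 + 905459418567694508630309206952107838400 + 893850964483493296981202678657850045600 + 882536395312816166639668467535598779200 + 871504690371405964556672611691403794460 + 860745373206326878574491468337188932800 + 850248478411127770299192791894052482400 + 840004520839909363428118179943521729600 + 830004467020386632911116773039432185200 + 820239708584852672523927163944850630080 + 810702037554796246099230336457119808800 + 801383623330028473155561022244969006400 + 792276991246732695051520556083094358600 + 783375002581039069264424819497891051200 + 774670835885694190717042321503470039520 + 766157969557279968841030867421014324800 + 757830165540353012657976184079481560400 + 749681454082929861984234504680777457600 + 741706119465026352814189456758641527200 + 733898686628552391205619041424340037440 + 726253908642838303797227176409503162050 + 718766754945489455304472257065075294400 + 711432400303188542495242948319513301600 + 704246214441540173379129383184972763200 = 360968703235711654233892612988250163157207, so H_99 = 360968703235711654233892612988250163157207/69720375229712477164533808935312303556800 (already in lowest terms) ≈ 5.17738. (The PNT-adjacent estimate ln(99) + γ ≈ 5.17234 matches within O(1/n).)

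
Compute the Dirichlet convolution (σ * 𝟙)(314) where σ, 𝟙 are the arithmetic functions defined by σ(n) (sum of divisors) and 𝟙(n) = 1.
(σ * 𝟙)(314) = 636

Divisors of 314: [1, 2, 157, 314]. For each d | 314:
  d = 1: σ(1) · 𝟙(314/1) = 1 · 1 = 1
  d = 2: σ(2) · 𝟙(314/2) = 3 · 1 = 3
  d = 157: σ(157) · 𝟙(314/157) = 158 · 1 = 158
  d = 314: σ(314) · 𝟙(314/314) = 474 · 1 = 474
Summing: (σ * 𝟙)(314) = 1 + 3 + 158 + 474 = 636.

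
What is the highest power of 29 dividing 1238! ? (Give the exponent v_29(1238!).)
v_29(1238!) = 43

Legendre's formula: v_p(n!) = Σ_{k ≥ 1} ⌊n / p^k⌋. For p = 29, n = 1238, the terms are:
  ⌊1238/29^1⌋ = ⌊1238/29⌋ = 42
  ⌊1238/29^2⌋ = ⌊1238/841⌋ = 1
(the next term ⌊1238/29^3⌋ = 0, terminating the sum). Summing: v_29(1238!) = 42 + 1 = 43.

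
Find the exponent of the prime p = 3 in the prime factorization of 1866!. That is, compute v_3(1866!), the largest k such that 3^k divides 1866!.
v_3(1866!) = 930

Legendre's formula: v_p(n!) = Σ_{k ≥ 1} ⌊n / p^k⌋. For p = 3, n = 1866, the terms are:
  ⌊1866/3^1⌋ = ⌊1866/3⌋ = 622
  ⌊1866/3^2⌋ = ⌊1866/9⌋ = 207
  ⌊1866/3^3⌋ = ⌊1866/27⌋ = 69
  ⌊1866/3^4⌋ = ⌊1866/81⌋ = 23
  ⌊1866/3^5⌋ = ⌊1866/243⌋ = 7
  ⌊1866/3^6⌋ = ⌊1866/729⌋ = 2
(the next term ⌊1866/3^7⌋ = 0, terminating the sum). Summing: v_3(1866!) = 622 + 207 + 69 + 23 + 7 + 2 = 930.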